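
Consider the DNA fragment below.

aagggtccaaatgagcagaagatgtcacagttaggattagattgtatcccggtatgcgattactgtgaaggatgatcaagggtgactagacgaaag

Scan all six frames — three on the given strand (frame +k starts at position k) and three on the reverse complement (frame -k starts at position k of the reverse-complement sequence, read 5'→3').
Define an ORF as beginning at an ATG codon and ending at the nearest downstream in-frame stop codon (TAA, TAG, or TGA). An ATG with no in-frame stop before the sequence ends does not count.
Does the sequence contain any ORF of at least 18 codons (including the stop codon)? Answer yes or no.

yes

Reverse complement (5'→3'): CTTTCGTCTAGTCACCCTTGATCATCCTTCACAGTAATCGCATACCGGGATACAATCTAATCCTAACTGTGACATCTTCTGCTCATTTGGACCCTT
Frame +1: AAG GGT CCA AAT GAG CAG AAG ATG TCA CAG TTA GGA TTA GAT TGT ATC CCG GTA TGC GAT TAC TGT GAA GGA TGA TCA AGG GTG ACT AGA CGA AAG — ATG at 22, stop TGA at 73 → 54 nt.
Frame +2: AGG GTC CAA ATG AGC AGA AGA TGT CAC AGT TAG GAT TAG ATT GTA TCC CGG TAT GCG ATT ACT GTG AAG GAT GAT CAA GGG TGA CTA GAC GAA — ATG at 11, stop TAG at 32 → 24 nt.
Frame +3: GGG TCC AAA TGA GCA GAA GAT GTC ACA GTT AGG ATT AGA TTG TAT CCC GGT ATG CGA TTA CTG TGA AGG ATG ATC AAG GGT GAC TAG ACG AAA — ATG at 54, stop TGA at 66 → 15 nt; ATG at 72, stop TAG at 87 → 18 nt.
Frame -1: CTT TCG TCT AGT CAC CCT TGA TCA TCC TTC ACA GTA ATC GCA TAC CGG GAT ACA ATC TAA TCC TAA CTG TGA CAT CTT CTG CTC ATT TGG ACC CTT — no ATG→stop ORF.
Frame -2: TTT CGT CTA GTC ACC CTT GAT CAT CCT TCA CAG TAA TCG CAT ACC GGG ATA CAA TCT AAT CCT AAC TGT GAC ATC TTC TGC TCA TTT GGA CCC — no ATG→stop ORF.
Frame -3: TTC GTC TAG TCA CCC TTG ATC ATC CTT CAC AGT AAT CGC ATA CCG GGA TAC AAT CTA ATC CTA ACT GTG ACA TCT TCT GCT CAT TTG GAC CCT — no ATG→stop ORF.
Frame +1 has an ORF of 18 codons (positions 22–75) ≥ 18, so yes.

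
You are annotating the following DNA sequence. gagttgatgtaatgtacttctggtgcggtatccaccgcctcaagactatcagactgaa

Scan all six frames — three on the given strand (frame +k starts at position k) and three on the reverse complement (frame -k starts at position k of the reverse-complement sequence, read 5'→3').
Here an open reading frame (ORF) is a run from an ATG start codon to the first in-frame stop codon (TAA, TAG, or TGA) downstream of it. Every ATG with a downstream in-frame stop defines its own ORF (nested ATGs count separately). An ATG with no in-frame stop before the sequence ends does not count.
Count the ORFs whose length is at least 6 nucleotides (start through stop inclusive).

Reverse complement (5'→3'): TTCAGTCTGATAGTCTTGAGGCGGTGGATACCGCACCAGAAGTACATTACATCAACTC
Frame +1: GAG TTG ATG TAA TGT ACT TCT GGT GCG GTA TCC ACC GCC TCA AGA CTA TCA GAC TGA — ATG at 7, stop TAA at 10 → 6 nt.
Frame +2: AGT TGA TGT AAT GTA CTT CTG GTG CGG TAT CCA CCG CCT CAA GAC TAT CAG ACT GAA — no ATG→stop ORF.
Frame +3: GTT GAT GTA ATG TAC TTC TGG TGC GGT ATC CAC CGC CTC AAG ACT ATC AGA CTG — no ATG→stop ORF.
Frame -1: TTC AGT CTG ATA GTC TTG AGG CGG TGG ATA CCG CAC CAG AAG TAC ATT ACA TCA ACT — no ATG→stop ORF.
Frame -2: TCA GTC TGA TAG TCT TGA GGC GGT GGA TAC CGC ACC AGA AGT ACA TTA CAT CAA CTC — no ATG→stop ORF.
Frame -3: CAG TCT GAT AGT CTT GAG GCG GTG GAT ACC GCA CCA GAA GTA CAT TAC ATC AAC — no ATG→stop ORF.
ORFs ≥ 6 nucleotides: frame +1 7–12 (6 nucleotides). Count = 1.

1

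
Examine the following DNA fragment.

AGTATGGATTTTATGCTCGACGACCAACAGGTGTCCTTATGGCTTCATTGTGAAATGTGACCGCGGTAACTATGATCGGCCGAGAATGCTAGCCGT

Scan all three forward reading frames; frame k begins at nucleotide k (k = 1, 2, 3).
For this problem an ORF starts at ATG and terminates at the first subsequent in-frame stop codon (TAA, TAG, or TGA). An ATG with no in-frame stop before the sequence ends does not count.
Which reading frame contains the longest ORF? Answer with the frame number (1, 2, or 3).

Frame 1: AGT ATG GAT TTT ATG CTC GAC GAC CAA CAG GTG TCC TTA TGG CTT CAT TGT GAA ATG TGA CCG CGG TAA CTA TGA TCG GCC GAG AAT GCT AGC CGT — ATG at 4, stop TGA at 58 → 57 nt; ATG at 13, stop TGA at 58 → 48 nt; ATG at 55, stop TGA at 58 → 6 nt.
Frame 2: GTA TGG ATT TTA TGC TCG ACG ACC AAC AGG TGT CCT TAT GGC TTC ATT GTG AAA TGT GAC CGC GGT AAC TAT GAT CGG CCG AGA ATG CTA GCC — no ATG→stop ORF.
Frame 3: TAT GGA TTT TAT GCT CGA CGA CCA ACA GGT GTC CTT ATG GCT TCA TTG TGA AAT GTG ACC GCG GTA ACT ATG ATC GGC CGA GAA TGC TAG CCG — ATG at 39, stop TGA at 51 → 15 nt; ATG at 72, stop TAG at 90 → 21 nt.
Longest ORF is 57 nt in frame 1 (positions 4–60).

1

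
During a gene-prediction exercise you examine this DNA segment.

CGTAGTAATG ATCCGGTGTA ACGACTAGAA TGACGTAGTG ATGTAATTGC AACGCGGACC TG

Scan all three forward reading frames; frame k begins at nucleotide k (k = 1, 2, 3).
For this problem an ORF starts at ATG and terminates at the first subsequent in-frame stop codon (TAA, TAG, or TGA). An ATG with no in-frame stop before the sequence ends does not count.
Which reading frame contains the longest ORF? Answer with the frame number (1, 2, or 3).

Frame 1: CGT AGT AAT GAT CCG GTG TAA CGA CTA GAA TGA CGT AGT GAT GTA ATT GCA ACG CGG ACC — no ATG→stop ORF.
Frame 2: GTA GTA ATG ATC CGG TGT AAC GAC TAG AAT GAC GTA GTG ATG TAA TTG CAA CGC GGA CCT — ATG at 8, stop TAG at 26 → 21 nt; ATG at 41, stop TAA at 44 → 6 nt.
Frame 3: TAG TAA TGA TCC GGT GTA ACG ACT AGA ATG ACG TAG TGA TGT AAT TGC AAC GCG GAC CTG — ATG at 30, stop TAG at 36 → 9 nt.
Longest ORF is 21 nt in frame 2 (positions 8–28).

2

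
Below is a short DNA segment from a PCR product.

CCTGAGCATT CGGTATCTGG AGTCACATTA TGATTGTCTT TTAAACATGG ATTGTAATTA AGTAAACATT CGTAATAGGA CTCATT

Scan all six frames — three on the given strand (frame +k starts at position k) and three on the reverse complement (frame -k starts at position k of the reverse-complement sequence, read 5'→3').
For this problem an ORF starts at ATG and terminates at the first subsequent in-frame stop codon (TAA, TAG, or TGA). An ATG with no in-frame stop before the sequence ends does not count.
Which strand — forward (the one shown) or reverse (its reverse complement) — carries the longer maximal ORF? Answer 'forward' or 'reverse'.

reverse

Reverse complement (5'→3'): AATGAGTCCTATTACGAATGTTTACTTAATTACAATCCATGTTTAAAAGACAATCATAATGTGACTCCAGATACCGAATGCTCAGG
Frame +1: CCT GAG CAT TCG GTA TCT GGA GTC ACA TTA TGA TTG TCT TTT AAA CAT GGA TTG TAA TTA AGT AAA CAT TCG TAA TAG GAC TCA — no ATG→stop ORF.
Frame +2: CTG AGC ATT CGG TAT CTG GAG TCA CAT TAT GAT TGT CTT TTA AAC ATG GAT TGT AAT TAA GTA AAC ATT CGT AAT AGG ACT CAT — ATG at 47, stop TAA at 59 → 15 nt.
Frame +3: TGA GCA TTC GGT ATC TGG AGT CAC ATT ATG ATT GTC TTT TAA ACA TGG ATT GTA ATT AAG TAA ACA TTC GTA ATA GGA CTC ATT — ATG at 30, stop TAA at 42 → 15 nt.
Frame -1: AAT GAG TCC TAT TAC GAA TGT TTA CTT AAT TAC AAT CCA TGT TTA AAA GAC AAT CAT AAT GTG ACT CCA GAT ACC GAA TGC TCA — no ATG→stop ORF.
Frame -2: ATG AGT CCT ATT ACG AAT GTT TAC TTA ATT ACA ATC CAT GTT TAA AAG ACA ATC ATA ATG TGA CTC CAG ATA CCG AAT GCT CAG — ATG at 2, stop TAA at 44 → 45 nt; ATG at 59, stop TGA at 62 → 6 nt.
Frame -3: TGA GTC CTA TTA CGA ATG TTT ACT TAA TTA CAA TCC ATG TTT AAA AGA CAA TCA TAA TGT GAC TCC AGA TAC CGA ATG CTC AGG — ATG at 18, stop TAA at 27 → 12 nt; ATG at 39, stop TAA at 57 → 21 nt.
Forward-strand max 15 nt; reverse-strand max 45 nt. The reverse strand has the longer ORF.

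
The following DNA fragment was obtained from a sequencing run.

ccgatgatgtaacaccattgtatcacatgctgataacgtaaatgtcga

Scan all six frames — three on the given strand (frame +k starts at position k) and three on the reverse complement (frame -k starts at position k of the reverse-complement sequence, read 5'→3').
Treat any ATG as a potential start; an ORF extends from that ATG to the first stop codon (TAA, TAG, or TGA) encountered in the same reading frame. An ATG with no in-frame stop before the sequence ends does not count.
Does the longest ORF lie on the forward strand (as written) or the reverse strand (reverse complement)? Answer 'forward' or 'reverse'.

forward

Reverse complement (5'→3'): TCGACATTTACGTTATCAGCATGTGATACAATGGTGTTACATCATCGG
Frame +1: CCG ATG ATG TAA CAC CAT TGT ATC ACA TGC TGA TAA CGT AAA TGT CGA — ATG at 4, stop TAA at 10 → 9 nt; ATG at 7, stop TAA at 10 → 6 nt.
Frame +2: CGA TGA TGT AAC ACC ATT GTA TCA CAT GCT GAT AAC GTA AAT GTC — no ATG→stop ORF.
Frame +3: GAT GAT GTA ACA CCA TTG TAT CAC ATG CTG ATA ACG TAA ATG TCG — ATG at 27, stop TAA at 39 → 15 nt.
Frame -1: TCG ACA TTT ACG TTA TCA GCA TGT GAT ACA ATG GTG TTA CAT CAT CGG — no ATG→stop ORF.
Frame -2: CGA CAT TTA CGT TAT CAG CAT GTG ATA CAA TGG TGT TAC ATC ATC — no ATG→stop ORF.
Frame -3: GAC ATT TAC GTT ATC AGC ATG TGA TAC AAT GGT GTT ACA TCA TCG — ATG at 21, stop TGA at 24 → 6 nt.
Forward-strand max 15 nt; reverse-strand max 6 nt. The forward strand has the longer ORF.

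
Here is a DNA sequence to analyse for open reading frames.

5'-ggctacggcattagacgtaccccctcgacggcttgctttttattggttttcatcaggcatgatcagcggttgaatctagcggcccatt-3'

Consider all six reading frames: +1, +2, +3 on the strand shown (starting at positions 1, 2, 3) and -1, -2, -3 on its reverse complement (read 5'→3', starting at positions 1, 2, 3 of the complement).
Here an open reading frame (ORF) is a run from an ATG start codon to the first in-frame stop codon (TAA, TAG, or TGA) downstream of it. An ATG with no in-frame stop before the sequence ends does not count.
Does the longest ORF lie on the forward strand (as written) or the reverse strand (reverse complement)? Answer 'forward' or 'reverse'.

reverse

Reverse complement (5'→3'): AATGGGCCGCTAGATTCAACCGCTGATCATGCCTGATGAAAACCAATAAAAAGCAAGCCGTCGAGGGGGTACGTCTAATGCCGTAGCC
Frame +1: GGC TAC GGC ATT AGA CGT ACC CCC TCG ACG GCT TGC TTT TTA TTG GTT TTC ATC AGG CAT GAT CAG CGG TTG AAT CTA GCG GCC CAT — no ATG→stop ORF.
Frame +2: GCT ACG GCA TTA GAC GTA CCC CCT CGA CGG CTT GCT TTT TAT TGG TTT TCA TCA GGC ATG ATC AGC GGT TGA ATC TAG CGG CCC ATT — ATG at 59, stop TGA at 71 → 15 nt.
Frame +3: CTA CGG CAT TAG ACG TAC CCC CTC GAC GGC TTG CTT TTT ATT GGT TTT CAT CAG GCA TGA TCA GCG GTT GAA TCT AGC GGC CCA — no ATG→stop ORF.
Frame -1: AAT GGG CCG CTA GAT TCA ACC GCT GAT CAT GCC TGA TGA AAA CCA ATA AAA AGC AAG CCG TCG AGG GGG TAC GTC TAA TGC CGT AGC — no ATG→stop ORF.
Frame -2: ATG GGC CGC TAG ATT CAA CCG CTG ATC ATG CCT GAT GAA AAC CAA TAA AAA GCA AGC CGT CGA GGG GGT ACG TCT AAT GCC GTA GCC — ATG at 2, stop TAG at 11 → 12 nt; ATG at 29, stop TAA at 47 → 21 nt.
Frame -3: TGG GCC GCT AGA TTC AAC CGC TGA TCA TGC CTG ATG AAA ACC AAT AAA AAG CAA GCC GTC GAG GGG GTA CGT CTA ATG CCG TAG — ATG at 36, stop TAG at 84 → 51 nt; ATG at 78, stop TAG at 84 → 9 nt.
Forward-strand max 15 nt; reverse-strand max 51 nt. The reverse strand has the longer ORF.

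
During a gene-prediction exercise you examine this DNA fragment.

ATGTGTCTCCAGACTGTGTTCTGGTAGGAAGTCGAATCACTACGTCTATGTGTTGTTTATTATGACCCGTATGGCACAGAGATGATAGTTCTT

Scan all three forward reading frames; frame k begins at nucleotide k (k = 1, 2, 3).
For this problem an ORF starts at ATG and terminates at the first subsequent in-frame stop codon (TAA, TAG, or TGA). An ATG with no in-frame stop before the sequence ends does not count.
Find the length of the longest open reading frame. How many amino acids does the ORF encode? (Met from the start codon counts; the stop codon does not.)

8

Frame 1: ATG TGT CTC CAG ACT GTG TTC TGG TAG GAA GTC GAA TCA CTA CGT CTA TGT GTT GTT TAT TAT GAC CCG TAT GGC ACA GAG ATG ATA GTT CTT — ATG at 1, stop TAG at 25 → 27 nt.
Frame 2: TGT GTC TCC AGA CTG TGT TCT GGT AGG AAG TCG AAT CAC TAC GTC TAT GTG TTG TTT ATT ATG ACC CGT ATG GCA CAG AGA TGA TAG TTC — ATG at 62, stop TGA at 83 → 24 nt; ATG at 71, stop TGA at 83 → 15 nt.
Frame 3: GTG TCT CCA GAC TGT GTT CTG GTA GGA AGT CGA ATC ACT ACG TCT ATG TGT TGT TTA TTA TGA CCC GTA TGG CAC AGA GAT GAT AGT TCT — ATG at 48, stop TGA at 63 → 18 nt.
Longest: frame 1, positions 1–27, 27 nt = 9 codons = 8 aa. → 8 amino acids.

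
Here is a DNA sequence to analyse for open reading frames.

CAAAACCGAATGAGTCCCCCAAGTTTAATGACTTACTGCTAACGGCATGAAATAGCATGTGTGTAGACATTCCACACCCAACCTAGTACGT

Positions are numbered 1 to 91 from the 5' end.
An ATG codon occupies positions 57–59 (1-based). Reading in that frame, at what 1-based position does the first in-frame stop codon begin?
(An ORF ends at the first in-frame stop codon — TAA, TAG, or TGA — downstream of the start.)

84

Codons from position 57: ATG (57–59), TGT (60–62), GTA (63–65), GAC (66–68), ATT (69–71), CCA (72–74), CAC (75–77), CCA (78–80), ACC (81–83), TAG (84–86).
TAG is a stop codon; it begins at position 84.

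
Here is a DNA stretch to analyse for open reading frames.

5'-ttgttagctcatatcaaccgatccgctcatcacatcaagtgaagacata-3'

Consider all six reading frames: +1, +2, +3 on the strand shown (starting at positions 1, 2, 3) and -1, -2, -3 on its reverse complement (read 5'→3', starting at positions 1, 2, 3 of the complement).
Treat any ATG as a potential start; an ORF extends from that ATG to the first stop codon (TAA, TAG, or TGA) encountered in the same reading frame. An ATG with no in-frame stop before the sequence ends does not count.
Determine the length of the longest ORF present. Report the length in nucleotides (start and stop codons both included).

Reverse complement (5'→3'): TATGTCTTCACTTGATGTGATGAGCGGATCGGTTGATATGAGCTAACAA
Frame +1: TTG TTA GCT CAT ATC AAC CGA TCC GCT CAT CAC ATC AAG TGA AGA CAT — no ATG→stop ORF.
Frame +2: TGT TAG CTC ATA TCA ACC GAT CCG CTC ATC ACA TCA AGT GAA GAC ATA — no ATG→stop ORF.
Frame +3: GTT AGC TCA TAT CAA CCG ATC CGC TCA TCA CAT CAA GTG AAG ACA — no ATG→stop ORF.
Frame -1: TAT GTC TTC ACT TGA TGT GAT GAG CGG ATC GGT TGA TAT GAG CTA ACA — no ATG→stop ORF.
Frame -2: ATG TCT TCA CTT GAT GTG ATG AGC GGA TCG GTT GAT ATG AGC TAA CAA — ATG at 2, stop TAA at 44 → 45 nt; ATG at 20, stop TAA at 44 → 27 nt; ATG at 38, stop TAA at 44 → 9 nt.
Frame -3: TGT CTT CAC TTG ATG TGA TGA GCG GAT CGG TTG ATA TGA GCT AAC — ATG at 15, stop TGA at 18 → 6 nt.
Longest: frame -2, positions 2–46, 45 nt = 15 codons = 14 aa. → 45 nucleotides.

45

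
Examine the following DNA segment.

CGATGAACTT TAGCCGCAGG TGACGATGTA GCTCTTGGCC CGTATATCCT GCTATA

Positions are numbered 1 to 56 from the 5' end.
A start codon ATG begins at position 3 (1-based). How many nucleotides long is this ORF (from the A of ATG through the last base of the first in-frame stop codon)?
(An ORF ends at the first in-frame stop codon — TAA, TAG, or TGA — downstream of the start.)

Codons from position 3: ATG (3–5), AAC (6–8), TTT (9–11), AGC (12–14), CGC (15–17), AGG (18–20), TGA (21–23).
TGA is the first in-frame stop; ORF spans 3–23, 21 nucleotides.

21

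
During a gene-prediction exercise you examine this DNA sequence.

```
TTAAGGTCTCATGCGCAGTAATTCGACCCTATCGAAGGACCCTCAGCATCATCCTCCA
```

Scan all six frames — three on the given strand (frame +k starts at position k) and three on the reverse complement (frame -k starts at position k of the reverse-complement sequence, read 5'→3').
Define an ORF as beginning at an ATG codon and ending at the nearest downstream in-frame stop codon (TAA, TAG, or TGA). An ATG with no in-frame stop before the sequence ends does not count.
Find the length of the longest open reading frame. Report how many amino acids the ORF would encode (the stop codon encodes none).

Reverse complement (5'→3'): TGGAGGATGATGCTGAGGGTCCTTCGATAGGGTCGAATTACTGCGCATGAGACCTTAA
Frame +1: TTA AGG TCT CAT GCG CAG TAA TTC GAC CCT ATC GAA GGA CCC TCA GCA TCA TCC TCC — no ATG→stop ORF.
Frame +2: TAA GGT CTC ATG CGC AGT AAT TCG ACC CTA TCG AAG GAC CCT CAG CAT CAT CCT CCA — no ATG→stop ORF.
Frame +3: AAG GTC TCA TGC GCA GTA ATT CGA CCC TAT CGA AGG ACC CTC AGC ATC ATC CTC — no ATG→stop ORF.
Frame -1: TGG AGG ATG ATG CTG AGG GTC CTT CGA TAG GGT CGA ATT ACT GCG CAT GAG ACC TTA — ATG at 7, stop TAG at 28 → 24 nt; ATG at 10, stop TAG at 28 → 21 nt.
Frame -2: GGA GGA TGA TGC TGA GGG TCC TTC GAT AGG GTC GAA TTA CTG CGC ATG AGA CCT TAA — ATG at 47, stop TAA at 56 → 12 nt.
Frame -3: GAG GAT GAT GCT GAG GGT CCT TCG ATA GGG TCG AAT TAC TGC GCA TGA GAC CTT — no ATG→stop ORF.
Longest: frame -1, positions 7–30, 24 nt = 8 codons = 7 aa. → 7 amino acids.

7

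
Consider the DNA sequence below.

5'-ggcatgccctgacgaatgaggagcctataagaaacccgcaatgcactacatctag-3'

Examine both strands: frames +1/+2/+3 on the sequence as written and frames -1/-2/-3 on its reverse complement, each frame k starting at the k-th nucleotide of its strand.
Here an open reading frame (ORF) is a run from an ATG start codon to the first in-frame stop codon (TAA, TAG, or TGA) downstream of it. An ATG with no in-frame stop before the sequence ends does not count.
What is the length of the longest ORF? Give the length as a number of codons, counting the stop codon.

Reverse complement (5'→3'): CTAGATGTAGTGCATTGCGGGTTTCTTATAGGCTCCTCATTCGTCAGGGCATGCC
Frame +1: GGC ATG CCC TGA CGA ATG AGG AGC CTA TAA GAA ACC CGC AAT GCA CTA CAT CTA — ATG at 4, stop TGA at 10 → 9 nt; ATG at 16, stop TAA at 28 → 15 nt.
Frame +2: GCA TGC CCT GAC GAA TGA GGA GCC TAT AAG AAA CCC GCA ATG CAC TAC ATC TAG — ATG at 41, stop TAG at 53 → 15 nt.
Frame +3: CAT GCC CTG ACG AAT GAG GAG CCT ATA AGA AAC CCG CAA TGC ACT ACA TCT — no ATG→stop ORF.
Frame -1: CTA GAT GTA GTG CAT TGC GGG TTT CTT ATA GGC TCC TCA TTC GTC AGG GCA TGC — no ATG→stop ORF.
Frame -2: TAG ATG TAG TGC ATT GCG GGT TTC TTA TAG GCT CCT CAT TCG TCA GGG CAT GCC — ATG at 5, stop TAG at 8 → 6 nt.
Frame -3: AGA TGT AGT GCA TTG CGG GTT TCT TAT AGG CTC CTC ATT CGT CAG GGC ATG — no ATG→stop ORF.
Longest: frame +1, positions 16–30, 15 nt = 5 codons = 4 aa. → 5 codons.

5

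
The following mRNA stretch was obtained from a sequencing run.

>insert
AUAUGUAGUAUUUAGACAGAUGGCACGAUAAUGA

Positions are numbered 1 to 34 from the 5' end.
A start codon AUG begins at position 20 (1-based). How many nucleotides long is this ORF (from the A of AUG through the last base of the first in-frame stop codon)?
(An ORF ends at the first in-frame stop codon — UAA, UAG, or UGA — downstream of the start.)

12

Codons from position 20: AUG (20–22), GCA (23–25), CGA (26–28), UAA (29–31).
UAA is the first in-frame stop; ORF spans 20–31, 12 nucleotides.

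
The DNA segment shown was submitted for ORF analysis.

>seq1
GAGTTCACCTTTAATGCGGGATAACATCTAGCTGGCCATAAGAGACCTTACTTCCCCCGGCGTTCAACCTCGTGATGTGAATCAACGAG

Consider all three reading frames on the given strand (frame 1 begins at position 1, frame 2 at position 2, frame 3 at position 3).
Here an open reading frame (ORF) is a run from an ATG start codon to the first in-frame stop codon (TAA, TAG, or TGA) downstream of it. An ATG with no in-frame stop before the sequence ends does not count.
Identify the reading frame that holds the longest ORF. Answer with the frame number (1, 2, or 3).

2

Frame 1: GAG TTC ACC TTT AAT GCG GGA TAA CAT CTA GCT GGC CAT AAG AGA CCT TAC TTC CCC CGG CGT TCA ACC TCG TGA TGT GAA TCA ACG — no ATG→stop ORF.
Frame 2: AGT TCA CCT TTA ATG CGG GAT AAC ATC TAG CTG GCC ATA AGA GAC CTT ACT TCC CCC GGC GTT CAA CCT CGT GAT GTG AAT CAA CGA — ATG at 14, stop TAG at 29 → 18 nt.
Frame 3: GTT CAC CTT TAA TGC GGG ATA ACA TCT AGC TGG CCA TAA GAG ACC TTA CTT CCC CCG GCG TTC AAC CTC GTG ATG TGA ATC AAC GAG — ATG at 75, stop TGA at 78 → 6 nt.
Longest ORF is 18 nt in frame 2 (positions 14–31).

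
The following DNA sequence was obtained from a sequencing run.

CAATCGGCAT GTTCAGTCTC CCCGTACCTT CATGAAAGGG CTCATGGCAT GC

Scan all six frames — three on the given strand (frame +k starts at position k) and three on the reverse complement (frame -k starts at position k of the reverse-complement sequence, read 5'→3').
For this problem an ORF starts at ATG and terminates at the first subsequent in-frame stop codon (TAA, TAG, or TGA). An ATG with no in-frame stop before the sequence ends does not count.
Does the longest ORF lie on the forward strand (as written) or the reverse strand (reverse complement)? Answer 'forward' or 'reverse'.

Reverse complement (5'→3'): GCATGCCATGAGCCCTTTCATGAAGGTACGGGGAGACTGAACATGCCGATTG
Frame +1: CAA TCG GCA TGT TCA GTC TCC CCG TAC CTT CAT GAA AGG GCT CAT GGC ATG — no ATG→stop ORF.
Frame +2: AAT CGG CAT GTT CAG TCT CCC CGT ACC TTC ATG AAA GGG CTC ATG GCA TGC — no ATG→stop ORF.
Frame +3: ATC GGC ATG TTC AGT CTC CCC GTA CCT TCA TGA AAG GGC TCA TGG CAT — ATG at 9, stop TGA at 33 → 27 nt.
Frame -1: GCA TGC CAT GAG CCC TTT CAT GAA GGT ACG GGG AGA CTG AAC ATG CCG ATT — no ATG→stop ORF.
Frame -2: CAT GCC ATG AGC CCT TTC ATG AAG GTA CGG GGA GAC TGA ACA TGC CGA TTG — ATG at 8, stop TGA at 38 → 33 nt; ATG at 20, stop TGA at 38 → 21 nt.
Frame -3: ATG CCA TGA GCC CTT TCA TGA AGG TAC GGG GAG ACT GAA CAT GCC GAT — ATG at 3, stop TGA at 9 → 9 nt.
Forward-strand max 27 nt; reverse-strand max 33 nt. The reverse strand has the longer ORF.

reverse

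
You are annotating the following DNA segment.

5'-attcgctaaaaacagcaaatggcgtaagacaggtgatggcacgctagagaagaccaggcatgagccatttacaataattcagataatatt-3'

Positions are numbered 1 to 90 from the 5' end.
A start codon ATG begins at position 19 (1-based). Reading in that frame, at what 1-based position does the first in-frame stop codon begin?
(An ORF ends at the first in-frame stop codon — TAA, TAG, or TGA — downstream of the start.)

Codons from position 19: ATG (19–21), GCG (22–24), TAA (25–27).
TAA is a stop codon; it begins at position 25.

25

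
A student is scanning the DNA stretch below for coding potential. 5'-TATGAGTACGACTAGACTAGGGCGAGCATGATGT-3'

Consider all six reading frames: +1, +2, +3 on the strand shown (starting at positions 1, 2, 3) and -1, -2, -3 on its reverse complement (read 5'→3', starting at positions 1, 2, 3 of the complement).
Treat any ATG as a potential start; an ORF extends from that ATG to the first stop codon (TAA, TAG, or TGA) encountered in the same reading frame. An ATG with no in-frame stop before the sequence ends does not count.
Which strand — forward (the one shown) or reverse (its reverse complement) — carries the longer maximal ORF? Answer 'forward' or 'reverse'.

Reverse complement (5'→3'): ACATCATGCTCGCCCTAGTCTAGTCGTACTCATA
Frame +1: TAT GAG TAC GAC TAG ACT AGG GCG AGC ATG ATG — no ATG→stop ORF.
Frame +2: ATG AGT ACG ACT AGA CTA GGG CGA GCA TGA TGT — ATG at 2, stop TGA at 29 → 30 nt.
Frame +3: TGA GTA CGA CTA GAC TAG GGC GAG CAT GAT — no ATG→stop ORF.
Frame -1: ACA TCA TGC TCG CCC TAG TCT AGT CGT ACT CAT — no ATG→stop ORF.
Frame -2: CAT CAT GCT CGC CCT AGT CTA GTC GTA CTC ATA — no ATG→stop ORF.
Frame -3: ATC ATG CTC GCC CTA GTC TAG TCG TAC TCA — ATG at 6, stop TAG at 21 → 18 nt.
Forward-strand max 30 nt; reverse-strand max 18 nt. The forward strand has the longer ORF.

forward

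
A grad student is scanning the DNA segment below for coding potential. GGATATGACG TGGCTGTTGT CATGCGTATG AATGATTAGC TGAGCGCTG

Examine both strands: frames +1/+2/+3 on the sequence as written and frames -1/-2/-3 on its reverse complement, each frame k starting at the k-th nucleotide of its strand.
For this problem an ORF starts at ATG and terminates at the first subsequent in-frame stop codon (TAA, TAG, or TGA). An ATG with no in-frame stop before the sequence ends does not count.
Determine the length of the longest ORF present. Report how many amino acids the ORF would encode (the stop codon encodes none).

Reverse complement (5'→3'): CAGCGCTCAGCTAATCATTCATACGCATGACAACAGCCACGTCATATCC
Frame +1: GGA TAT GAC GTG GCT GTT GTC ATG CGT ATG AAT GAT TAG CTG AGC GCT — ATG at 22, stop TAG at 37 → 18 nt; ATG at 28, stop TAG at 37 → 12 nt.
Frame +2: GAT ATG ACG TGG CTG TTG TCA TGC GTA TGA ATG ATT AGC TGA GCG CTG — ATG at 5, stop TGA at 29 → 27 nt; ATG at 32, stop TGA at 41 → 12 nt.
Frame +3: ATA TGA CGT GGC TGT TGT CAT GCG TAT GAA TGA TTA GCT GAG CGC — no ATG→stop ORF.
Frame -1: CAG CGC TCA GCT AAT CAT TCA TAC GCA TGA CAA CAG CCA CGT CAT ATC — no ATG→stop ORF.
Frame -2: AGC GCT CAG CTA ATC ATT CAT ACG CAT GAC AAC AGC CAC GTC ATA TCC — no ATG→stop ORF.
Frame -3: GCG CTC AGC TAA TCA TTC ATA CGC ATG ACA ACA GCC ACG TCA TAT — no ATG→stop ORF.
Longest: frame +2, positions 5–31, 27 nt = 9 codons = 8 aa. → 8 amino acids.

8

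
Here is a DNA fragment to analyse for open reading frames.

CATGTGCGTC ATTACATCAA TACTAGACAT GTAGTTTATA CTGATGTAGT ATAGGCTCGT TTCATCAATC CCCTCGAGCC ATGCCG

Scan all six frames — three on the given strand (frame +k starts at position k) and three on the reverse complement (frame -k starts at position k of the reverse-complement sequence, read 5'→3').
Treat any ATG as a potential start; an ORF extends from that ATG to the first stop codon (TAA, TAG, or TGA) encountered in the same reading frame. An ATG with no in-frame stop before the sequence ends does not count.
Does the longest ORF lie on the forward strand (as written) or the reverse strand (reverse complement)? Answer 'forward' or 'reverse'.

forward

Reverse complement (5'→3'): CGGCATGGCTCGAGGGGATTGATGAAACGAGCCTATACTACATCAGTATAAACTACATGTCTAGTATTGATGTAATGACGCACATG
Frame +1: CAT GTG CGT CAT TAC ATC AAT ACT AGA CAT GTA GTT TAT ACT GAT GTA GTA TAG GCT CGT TTC ATC AAT CCC CTC GAG CCA TGC — no ATG→stop ORF.
Frame +2: ATG TGC GTC ATT ACA TCA ATA CTA GAC ATG TAG TTT ATA CTG ATG TAG TAT AGG CTC GTT TCA TCA ATC CCC TCG AGC CAT GCC — ATG at 2, stop TAG at 32 → 33 nt; ATG at 29, stop TAG at 32 → 6 nt; ATG at 44, stop TAG at 47 → 6 nt.
Frame +3: TGT GCG TCA TTA CAT CAA TAC TAG ACA TGT AGT TTA TAC TGA TGT AGT ATA GGC TCG TTT CAT CAA TCC CCT CGA GCC ATG CCG — no ATG→stop ORF.
Frame -1: CGG CAT GGC TCG AGG GGA TTG ATG AAA CGA GCC TAT ACT ACA TCA GTA TAA ACT ACA TGT CTA GTA TTG ATG TAA TGA CGC ACA — ATG at 22, stop TAA at 49 → 30 nt; ATG at 70, stop TAA at 73 → 6 nt.
Frame -2: GGC ATG GCT CGA GGG GAT TGA TGA AAC GAG CCT ATA CTA CAT CAG TAT AAA CTA CAT GTC TAG TAT TGA TGT AAT GAC GCA CAT — ATG at 5, stop TGA at 20 → 18 nt.
Frame -3: GCA TGG CTC GAG GGG ATT GAT GAA ACG AGC CTA TAC TAC ATC AGT ATA AAC TAC ATG TCT AGT ATT GAT GTA ATG ACG CAC ATG — no ATG→stop ORF.
Forward-strand max 33 nt; reverse-strand max 30 nt. The forward strand has the longer ORF.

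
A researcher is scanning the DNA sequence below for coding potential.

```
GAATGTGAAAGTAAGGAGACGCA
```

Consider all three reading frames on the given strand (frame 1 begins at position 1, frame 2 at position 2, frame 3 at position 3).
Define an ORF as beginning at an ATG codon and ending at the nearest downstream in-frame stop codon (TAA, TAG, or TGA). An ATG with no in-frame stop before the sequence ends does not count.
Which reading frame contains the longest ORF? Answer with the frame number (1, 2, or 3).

3

Frame 1: GAA TGT GAA AGT AAG GAG ACG — no ATG→stop ORF.
Frame 2: AAT GTG AAA GTA AGG AGA CGC — no ATG→stop ORF.
Frame 3: ATG TGA AAG TAA GGA GAC GCA — ATG at 3, stop TGA at 6 → 6 nt.
Longest ORF is 6 nt in frame 3 (positions 3–8).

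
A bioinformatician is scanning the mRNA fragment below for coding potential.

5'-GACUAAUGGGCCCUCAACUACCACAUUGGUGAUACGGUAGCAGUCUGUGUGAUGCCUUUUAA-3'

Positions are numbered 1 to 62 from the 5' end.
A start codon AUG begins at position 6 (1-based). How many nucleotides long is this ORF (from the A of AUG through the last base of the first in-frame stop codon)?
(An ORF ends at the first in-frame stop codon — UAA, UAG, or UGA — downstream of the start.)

27

Codons from position 6: AUG (6–8), GGC (9–11), CCU (12–14), CAA (15–17), CUA (18–20), CCA (21–23), CAU (24–26), UGG (27–29), UGA (30–32).
UGA is the first in-frame stop; ORF spans 6–32, 27 nucleotides.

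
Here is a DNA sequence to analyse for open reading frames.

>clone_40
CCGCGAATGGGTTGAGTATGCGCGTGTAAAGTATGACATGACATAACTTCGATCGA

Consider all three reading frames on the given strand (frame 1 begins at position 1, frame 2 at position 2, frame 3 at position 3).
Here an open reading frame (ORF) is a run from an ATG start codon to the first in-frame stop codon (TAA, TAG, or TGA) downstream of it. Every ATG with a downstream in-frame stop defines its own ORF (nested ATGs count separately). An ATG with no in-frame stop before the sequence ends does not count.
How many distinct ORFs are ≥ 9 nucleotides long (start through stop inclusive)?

4

Frame 1: CCG CGA ATG GGT TGA GTA TGC GCG TGT AAA GTA TGA CAT GAC ATA ACT TCG ATC — ATG at 7, stop TGA at 13 → 9 nt.
Frame 2: CGC GAA TGG GTT GAG TAT GCG CGT GTA AAG TAT GAC ATG ACA TAA CTT CGA TCG — ATG at 38, stop TAA at 44 → 9 nt.
Frame 3: GCG AAT GGG TTG AGT ATG CGC GTG TAA AGT ATG ACA TGA CAT AAC TTC GAT CGA — ATG at 18, stop TAA at 27 → 12 nt; ATG at 33, stop TGA at 39 → 9 nt.
ORFs ≥ 9 nucleotides: frame 1 7–15 (9 nucleotides), frame 2 38–46 (9 nucleotides), frame 3 18–29 (12 nucleotides), frame 3 33–41 (9 nucleotides). Count = 4.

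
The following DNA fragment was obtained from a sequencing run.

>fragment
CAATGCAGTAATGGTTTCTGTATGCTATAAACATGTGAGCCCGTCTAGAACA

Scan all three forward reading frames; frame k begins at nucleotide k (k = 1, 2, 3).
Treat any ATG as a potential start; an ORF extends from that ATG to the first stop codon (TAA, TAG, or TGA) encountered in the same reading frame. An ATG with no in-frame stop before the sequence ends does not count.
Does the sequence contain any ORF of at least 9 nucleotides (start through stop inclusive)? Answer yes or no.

Frame 1: CAA TGC AGT AAT GGT TTC TGT ATG CTA TAA ACA TGT GAG CCC GTC TAG AAC — ATG at 22, stop TAA at 28 → 9 nt.
Frame 2: AAT GCA GTA ATG GTT TCT GTA TGC TAT AAA CAT GTG AGC CCG TCT AGA ACA — no ATG→stop ORF.
Frame 3: ATG CAG TAA TGG TTT CTG TAT GCT ATA AAC ATG TGA GCC CGT CTA GAA — ATG at 3, stop TAA at 9 → 9 nt; ATG at 33, stop TGA at 36 → 6 nt.
Frame 1 has an ORF of 9 nucleotides (positions 22–30) ≥ 9, so yes.

yes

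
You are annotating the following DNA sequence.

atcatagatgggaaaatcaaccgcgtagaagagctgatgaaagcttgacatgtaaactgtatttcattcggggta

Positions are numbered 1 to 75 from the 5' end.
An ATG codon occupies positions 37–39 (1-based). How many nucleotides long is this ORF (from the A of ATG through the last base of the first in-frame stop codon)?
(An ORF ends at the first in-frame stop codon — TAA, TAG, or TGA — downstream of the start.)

12

Codons from position 37: ATG (37–39), AAA (40–42), GCT (43–45), TGA (46–48).
TGA is the first in-frame stop; ORF spans 37–48, 12 nucleotides.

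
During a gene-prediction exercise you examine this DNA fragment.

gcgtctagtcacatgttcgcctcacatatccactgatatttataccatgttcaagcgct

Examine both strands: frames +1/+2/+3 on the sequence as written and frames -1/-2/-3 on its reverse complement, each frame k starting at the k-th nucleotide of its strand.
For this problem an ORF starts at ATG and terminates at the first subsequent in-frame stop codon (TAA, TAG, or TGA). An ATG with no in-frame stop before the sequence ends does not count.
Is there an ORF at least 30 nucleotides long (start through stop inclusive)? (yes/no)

no

Reverse complement (5'→3'): AGCGCTTGAACATGGTATAAATATCAGTGGATATGTGAGGCGAACATGTGACTAGACGC
Frame +1: GCG TCT AGT CAC ATG TTC GCC TCA CAT ATC CAC TGA TAT TTA TAC CAT GTT CAA GCG — ATG at 13, stop TGA at 34 → 24 nt.
Frame +2: CGT CTA GTC ACA TGT TCG CCT CAC ATA TCC ACT GAT ATT TAT ACC ATG TTC AAG CGC — no ATG→stop ORF.
Frame +3: GTC TAG TCA CAT GTT CGC CTC ACA TAT CCA CTG ATA TTT ATA CCA TGT TCA AGC GCT — no ATG→stop ORF.
Frame -1: AGC GCT TGA ACA TGG TAT AAA TAT CAG TGG ATA TGT GAG GCG AAC ATG TGA CTA GAC — ATG at 46, stop TGA at 49 → 6 nt.
Frame -2: GCG CTT GAA CAT GGT ATA AAT ATC AGT GGA TAT GTG AGG CGA ACA TGT GAC TAG ACG — no ATG→stop ORF.
Frame -3: CGC TTG AAC ATG GTA TAA ATA TCA GTG GAT ATG TGA GGC GAA CAT GTG ACT AGA CGC — ATG at 12, stop TAA at 18 → 9 nt; ATG at 33, stop TGA at 36 → 6 nt.
Largest ORF found is 24 nucleotides < 30, so no.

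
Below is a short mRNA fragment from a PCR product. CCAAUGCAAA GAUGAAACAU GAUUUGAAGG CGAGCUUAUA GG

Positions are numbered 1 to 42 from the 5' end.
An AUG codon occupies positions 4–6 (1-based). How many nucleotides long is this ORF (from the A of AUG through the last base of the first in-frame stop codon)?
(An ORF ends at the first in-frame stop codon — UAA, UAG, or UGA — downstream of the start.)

12

Codons from position 4: AUG (4–6), CAA (7–9), AGA (10–12), UGA (13–15).
UGA is the first in-frame stop; ORF spans 4–15, 12 nucleotides.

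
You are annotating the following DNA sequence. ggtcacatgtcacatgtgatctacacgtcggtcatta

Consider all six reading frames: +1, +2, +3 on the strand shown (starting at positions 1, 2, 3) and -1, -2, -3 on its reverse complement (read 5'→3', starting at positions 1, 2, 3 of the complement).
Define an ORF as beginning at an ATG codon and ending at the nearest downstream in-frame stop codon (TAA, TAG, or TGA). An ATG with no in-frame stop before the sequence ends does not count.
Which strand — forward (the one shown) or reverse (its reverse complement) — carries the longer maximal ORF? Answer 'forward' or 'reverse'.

reverse

Reverse complement (5'→3'): TAATGACCGACGTGTAGATCACATGTGACATGTGACC
Frame +1: GGT CAC ATG TCA CAT GTG ATC TAC ACG TCG GTC ATT — no ATG→stop ORF.
Frame +2: GTC ACA TGT CAC ATG TGA TCT ACA CGT CGG TCA TTA — ATG at 14, stop TGA at 17 → 6 nt.
Frame +3: TCA CAT GTC ACA TGT GAT CTA CAC GTC GGT CAT — no ATG→stop ORF.
Frame -1: TAA TGA CCG ACG TGT AGA TCA CAT GTG ACA TGT GAC — no ATG→stop ORF.
Frame -2: AAT GAC CGA CGT GTA GAT CAC ATG TGA CAT GTG ACC — ATG at 23, stop TGA at 26 → 6 nt.
Frame -3: ATG ACC GAC GTG TAG ATC ACA TGT GAC ATG TGA — ATG at 3, stop TAG at 15 → 15 nt; ATG at 30, stop TGA at 33 → 6 nt.
Forward-strand max 6 nt; reverse-strand max 15 nt. The reverse strand has the longer ORF.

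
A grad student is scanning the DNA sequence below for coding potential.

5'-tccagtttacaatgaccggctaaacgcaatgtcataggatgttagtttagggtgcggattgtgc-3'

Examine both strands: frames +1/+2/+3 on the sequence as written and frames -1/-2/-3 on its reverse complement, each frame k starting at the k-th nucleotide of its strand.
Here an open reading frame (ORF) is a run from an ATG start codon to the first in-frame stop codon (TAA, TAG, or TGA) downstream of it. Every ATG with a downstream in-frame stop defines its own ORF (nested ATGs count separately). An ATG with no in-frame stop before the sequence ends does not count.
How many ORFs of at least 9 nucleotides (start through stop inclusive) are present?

3

Reverse complement (5'→3'): GCACAATCCGCACCCTAAACTAACATCCTATGACATTGCGTTTAGCCGGTCATTGTAAACTGGA
Frame +1: TCC AGT TTA CAA TGA CCG GCT AAA CGC AAT GTC ATA GGA TGT TAG TTT AGG GTG CGG ATT GTG — no ATG→stop ORF.
Frame +2: CCA GTT TAC AAT GAC CGG CTA AAC GCA ATG TCA TAG GAT GTT AGT TTA GGG TGC GGA TTG TGC — ATG at 29, stop TAG at 35 → 9 nt.
Frame +3: CAG TTT ACA ATG ACC GGC TAA ACG CAA TGT CAT AGG ATG TTA GTT TAG GGT GCG GAT TGT — ATG at 12, stop TAA at 21 → 12 nt; ATG at 39, stop TAG at 48 → 12 nt.
Frame -1: GCA CAA TCC GCA CCC TAA ACT AAC ATC CTA TGA CAT TGC GTT TAG CCG GTC ATT GTA AAC TGG — no ATG→stop ORF.
Frame -2: CAC AAT CCG CAC CCT AAA CTA ACA TCC TAT GAC ATT GCG TTT AGC CGG TCA TTG TAA ACT GGA — no ATG→stop ORF.
Frame -3: ACA ATC CGC ACC CTA AAC TAA CAT CCT ATG ACA TTG CGT TTA GCC GGT CAT TGT AAA CTG — no ATG→stop ORF.
ORFs ≥ 9 nucleotides: frame +2 29–37 (9 nucleotides), frame +3 12–23 (12 nucleotides), frame +3 39–50 (12 nucleotides). Count = 3.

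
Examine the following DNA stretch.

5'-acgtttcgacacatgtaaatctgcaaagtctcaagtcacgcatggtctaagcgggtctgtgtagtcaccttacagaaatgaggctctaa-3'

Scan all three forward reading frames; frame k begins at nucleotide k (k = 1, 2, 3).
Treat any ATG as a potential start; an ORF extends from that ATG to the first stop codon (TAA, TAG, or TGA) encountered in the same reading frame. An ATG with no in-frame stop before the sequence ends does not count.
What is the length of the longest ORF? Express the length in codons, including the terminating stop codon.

Frame 1: ACG TTT CGA CAC ATG TAA ATC TGC AAA GTC TCA AGT CAC GCA TGG TCT AAG CGG GTC TGT GTA GTC ACC TTA CAG AAA TGA GGC TCT — ATG at 13, stop TAA at 16 → 6 nt.
Frame 2: CGT TTC GAC ACA TGT AAA TCT GCA AAG TCT CAA GTC ACG CAT GGT CTA AGC GGG TCT GTG TAG TCA CCT TAC AGA AAT GAG GCT CTA — no ATG→stop ORF.
Frame 3: GTT TCG ACA CAT GTA AAT CTG CAA AGT CTC AAG TCA CGC ATG GTC TAA GCG GGT CTG TGT AGT CAC CTT ACA GAA ATG AGG CTC TAA — ATG at 42, stop TAA at 48 → 9 nt; ATG at 78, stop TAA at 87 → 12 nt.
Longest: frame 3, positions 78–89, 12 nt = 4 codons = 3 aa. → 4 codons.

4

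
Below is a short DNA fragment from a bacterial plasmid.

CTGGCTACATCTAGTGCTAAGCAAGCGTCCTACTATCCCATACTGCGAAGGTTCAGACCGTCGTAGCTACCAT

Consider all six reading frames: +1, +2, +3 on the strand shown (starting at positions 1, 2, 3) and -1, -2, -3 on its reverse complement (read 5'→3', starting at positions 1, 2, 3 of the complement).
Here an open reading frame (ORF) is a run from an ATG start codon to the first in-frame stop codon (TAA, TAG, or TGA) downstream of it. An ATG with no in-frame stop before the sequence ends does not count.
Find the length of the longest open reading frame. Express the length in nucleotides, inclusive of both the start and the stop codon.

21

Reverse complement (5'→3'): ATGGTAGCTACGACGGTCTGAACCTTCGCAGTATGGGATAGTAGGACGCTTGCTTAGCACTAGATGTAGCCAG
Frame +1: CTG GCT ACA TCT AGT GCT AAG CAA GCG TCC TAC TAT CCC ATA CTG CGA AGG TTC AGA CCG TCG TAG CTA CCA — no ATG→stop ORF.
Frame +2: TGG CTA CAT CTA GTG CTA AGC AAG CGT CCT ACT ATC CCA TAC TGC GAA GGT TCA GAC CGT CGT AGC TAC CAT — no ATG→stop ORF.
Frame +3: GGC TAC ATC TAG TGC TAA GCA AGC GTC CTA CTA TCC CAT ACT GCG AAG GTT CAG ACC GTC GTA GCT ACC — no ATG→stop ORF.
Frame -1: ATG GTA GCT ACG ACG GTC TGA ACC TTC GCA GTA TGG GAT AGT AGG ACG CTT GCT TAG CAC TAG ATG TAG CCA — ATG at 1, stop TGA at 19 → 21 nt; ATG at 64, stop TAG at 67 → 6 nt.
Frame -2: TGG TAG CTA CGA CGG TCT GAA CCT TCG CAG TAT GGG ATA GTA GGA CGC TTG CTT AGC ACT AGA TGT AGC CAG — no ATG→stop ORF.
Frame -3: GGT AGC TAC GAC GGT CTG AAC CTT CGC AGT ATG GGA TAG TAG GAC GCT TGC TTA GCA CTA GAT GTA GCC — ATG at 33, stop TAG at 39 → 9 nt.
Longest: frame -1, positions 1–21, 21 nt = 7 codons = 6 aa. → 21 nucleotides.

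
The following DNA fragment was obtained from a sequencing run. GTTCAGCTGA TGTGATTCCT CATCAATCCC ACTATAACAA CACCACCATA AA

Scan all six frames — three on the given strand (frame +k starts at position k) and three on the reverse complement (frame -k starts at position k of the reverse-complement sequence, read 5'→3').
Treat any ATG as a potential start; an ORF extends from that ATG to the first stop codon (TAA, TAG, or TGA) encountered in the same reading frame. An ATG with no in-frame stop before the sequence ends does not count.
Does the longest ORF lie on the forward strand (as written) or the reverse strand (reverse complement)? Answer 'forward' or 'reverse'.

Reverse complement (5'→3'): TTTATGGTGGTGTTGTTATAGTGGGATTGATGAGGAATCACATCAGCTGAAC
Frame +1: GTT CAG CTG ATG TGA TTC CTC ATC AAT CCC ACT ATA ACA ACA CCA CCA TAA — ATG at 10, stop TGA at 13 → 6 nt.
Frame +2: TTC AGC TGA TGT GAT TCC TCA TCA ATC CCA CTA TAA CAA CAC CAC CAT AAA — no ATG→stop ORF.
Frame +3: TCA GCT GAT GTG ATT CCT CAT CAA TCC CAC TAT AAC AAC ACC ACC ATA — no ATG→stop ORF.
Frame -1: TTT ATG GTG GTG TTG TTA TAG TGG GAT TGA TGA GGA ATC ACA TCA GCT GAA — ATG at 4, stop TAG at 19 → 18 nt.
Frame -2: TTA TGG TGG TGT TGT TAT AGT GGG ATT GAT GAG GAA TCA CAT CAG CTG AAC — no ATG→stop ORF.
Frame -3: TAT GGT GGT GTT GTT ATA GTG GGA TTG ATG AGG AAT CAC ATC AGC TGA — ATG at 30, stop TGA at 48 → 21 nt.
Forward-strand max 6 nt; reverse-strand max 21 nt. The reverse strand has the longer ORF.

reverse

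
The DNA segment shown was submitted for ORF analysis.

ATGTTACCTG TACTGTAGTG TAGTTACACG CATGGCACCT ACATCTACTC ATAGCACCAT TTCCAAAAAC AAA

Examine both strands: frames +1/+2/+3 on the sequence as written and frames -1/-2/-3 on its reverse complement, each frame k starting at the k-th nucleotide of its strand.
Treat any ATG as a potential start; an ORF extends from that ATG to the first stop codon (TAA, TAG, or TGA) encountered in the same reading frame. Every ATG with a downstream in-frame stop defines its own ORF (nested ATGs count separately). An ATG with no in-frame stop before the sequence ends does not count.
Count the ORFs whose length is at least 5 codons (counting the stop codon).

2

Reverse complement (5'→3'): TTTGTTTTTGGAAATGGTGCTATGAGTAGATGTAGGTGCCATGCGTGTAACTACACTACAGTACAGGTAACAT
Frame +1: ATG TTA CCT GTA CTG TAG TGT AGT TAC ACG CAT GGC ACC TAC ATC TAC TCA TAG CAC CAT TTC CAA AAA CAA — ATG at 1, stop TAG at 16 → 18 nt.
Frame +2: TGT TAC CTG TAC TGT AGT GTA GTT ACA CGC ATG GCA CCT ACA TCT ACT CAT AGC ACC ATT TCC AAA AAC AAA — no ATG→stop ORF.
Frame +3: GTT ACC TGT ACT GTA GTG TAG TTA CAC GCA TGG CAC CTA CAT CTA CTC ATA GCA CCA TTT CCA AAA ACA — no ATG→stop ORF.
Frame -1: TTT GTT TTT GGA AAT GGT GCT ATG AGT AGA TGT AGG TGC CAT GCG TGT AAC TAC ACT ACA GTA CAG GTA ACA — no ATG→stop ORF.
Frame -2: TTG TTT TTG GAA ATG GTG CTA TGA GTA GAT GTA GGT GCC ATG CGT GTA ACT ACA CTA CAG TAC AGG TAA CAT — ATG at 14, stop TGA at 23 → 12 nt; ATG at 41, stop TAA at 68 → 30 nt.
Frame -3: TGT TTT TGG AAA TGG TGC TAT GAG TAG ATG TAG GTG CCA TGC GTG TAA CTA CAC TAC AGT ACA GGT AAC — ATG at 30, stop TAG at 33 → 6 nt.
ORFs ≥ 5 codons: frame +1 1–18 (6 codons), frame -2 41–70 (10 codons). Count = 2.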